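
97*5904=572688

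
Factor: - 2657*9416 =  - 2^3*11^1*107^1*2657^1 = - 25018312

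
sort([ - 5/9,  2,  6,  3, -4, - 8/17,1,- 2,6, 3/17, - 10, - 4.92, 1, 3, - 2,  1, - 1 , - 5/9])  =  [ - 10, - 4.92 , - 4, - 2, - 2, - 1,-5/9, - 5/9,  -  8/17,  3/17 , 1 , 1,1, 2, 3,3,  6,6]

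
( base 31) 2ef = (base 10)2371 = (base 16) 943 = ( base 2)100101000011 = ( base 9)3224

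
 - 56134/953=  - 56134/953 = -58.90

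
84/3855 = 28/1285  =  0.02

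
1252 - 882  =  370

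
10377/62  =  167 + 23/62 = 167.37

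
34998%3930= 3558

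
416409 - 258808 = 157601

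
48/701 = 48/701  =  0.07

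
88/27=88/27= 3.26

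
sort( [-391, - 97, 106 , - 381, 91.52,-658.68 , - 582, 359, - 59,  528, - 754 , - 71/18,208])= [-754, -658.68, - 582,  -  391, - 381, - 97, - 59 , - 71/18, 91.52,106,208, 359,528 ] 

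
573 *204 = 116892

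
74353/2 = 37176 + 1/2 = 37176.50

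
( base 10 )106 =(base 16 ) 6a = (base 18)5g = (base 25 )46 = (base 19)5B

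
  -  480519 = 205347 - 685866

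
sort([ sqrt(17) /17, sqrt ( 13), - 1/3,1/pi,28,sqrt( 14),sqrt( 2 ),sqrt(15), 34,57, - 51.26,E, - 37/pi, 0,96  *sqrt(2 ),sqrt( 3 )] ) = [  -  51.26, -37/pi,  -  1/3,0, sqrt(17 )/17,1/pi, sqrt(2), sqrt(3 ),E, sqrt(13), sqrt( 14), sqrt( 15),28,34 , 57,96  *  sqrt( 2)] 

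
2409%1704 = 705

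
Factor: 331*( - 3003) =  - 993993 = -3^1*7^1*11^1*13^1 * 331^1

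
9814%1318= 588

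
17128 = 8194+8934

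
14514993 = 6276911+8238082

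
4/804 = 1/201 = 0.00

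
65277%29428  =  6421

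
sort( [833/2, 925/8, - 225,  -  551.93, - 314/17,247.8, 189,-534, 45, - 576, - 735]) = [ - 735,  -  576, - 551.93, - 534, - 225, - 314/17,45, 925/8,189,247.8, 833/2]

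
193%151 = 42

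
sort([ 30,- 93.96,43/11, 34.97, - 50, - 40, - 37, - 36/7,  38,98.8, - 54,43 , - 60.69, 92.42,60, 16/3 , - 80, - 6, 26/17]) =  [ - 93.96, - 80 , - 60.69,  -  54, - 50, - 40,-37, - 6, - 36/7,26/17, 43/11,16/3,  30,34.97 , 38, 43, 60, 92.42,  98.8 ] 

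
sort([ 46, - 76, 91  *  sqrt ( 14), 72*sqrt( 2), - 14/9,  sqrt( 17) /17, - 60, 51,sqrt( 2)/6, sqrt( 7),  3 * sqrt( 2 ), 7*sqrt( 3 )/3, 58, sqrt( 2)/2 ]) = [- 76, - 60, - 14/9,sqrt ( 2)/6 , sqrt( 17)/17, sqrt(2)/2, sqrt ( 7), 7*sqrt(3) /3, 3 *sqrt( 2),  46, 51,  58, 72*sqrt( 2) , 91*sqrt(14) ] 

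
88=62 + 26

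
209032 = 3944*53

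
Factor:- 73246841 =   -  73246841^1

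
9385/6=9385/6 =1564.17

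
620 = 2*310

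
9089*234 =2126826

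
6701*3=20103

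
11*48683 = 535513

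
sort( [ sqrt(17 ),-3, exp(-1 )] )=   [ - 3, exp(-1),  sqrt( 17)]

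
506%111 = 62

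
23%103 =23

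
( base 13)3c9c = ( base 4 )2020230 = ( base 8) 21054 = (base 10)8748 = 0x222C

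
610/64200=61/6420 = 0.01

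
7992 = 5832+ 2160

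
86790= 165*526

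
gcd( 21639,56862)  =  3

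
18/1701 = 2/189 = 0.01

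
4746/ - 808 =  - 2373/404 = - 5.87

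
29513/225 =131 + 38/225 =131.17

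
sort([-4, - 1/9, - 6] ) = [  -  6, - 4, - 1/9 ]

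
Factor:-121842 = -2^1*3^2*7^1*967^1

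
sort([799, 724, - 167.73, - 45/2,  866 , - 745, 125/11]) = [ - 745, - 167.73, - 45/2,125/11,  724,799,866] 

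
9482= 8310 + 1172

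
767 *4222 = 3238274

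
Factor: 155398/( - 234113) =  - 2^1*11^(- 1 )*21283^( - 1)*77699^1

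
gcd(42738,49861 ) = 7123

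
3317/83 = 39  +  80/83  =  39.96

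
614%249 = 116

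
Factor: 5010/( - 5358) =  - 5^1*19^(  -  1 ) * 47^ (-1) * 167^1 = - 835/893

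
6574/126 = 52 + 11/63 = 52.17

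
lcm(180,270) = 540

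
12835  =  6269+6566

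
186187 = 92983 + 93204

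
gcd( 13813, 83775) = 1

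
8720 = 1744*5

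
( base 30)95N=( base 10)8273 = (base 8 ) 20121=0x2051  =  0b10000001010001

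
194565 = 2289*85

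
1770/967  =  1770/967 = 1.83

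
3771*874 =3295854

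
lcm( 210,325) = 13650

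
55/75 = 11/15  =  0.73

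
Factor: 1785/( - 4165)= - 3^1*7^ ( - 1 )  =  -3/7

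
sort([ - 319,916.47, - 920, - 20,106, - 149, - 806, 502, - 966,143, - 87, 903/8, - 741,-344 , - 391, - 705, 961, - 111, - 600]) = [ - 966, - 920 ,  -  806, - 741, - 705,-600, - 391, - 344, - 319, - 149, - 111, - 87, - 20, 106,903/8,143,502,916.47,961 ] 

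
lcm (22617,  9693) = 67851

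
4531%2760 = 1771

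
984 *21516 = 21171744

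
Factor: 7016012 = 2^2*23^1*76261^1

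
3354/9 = 1118/3= 372.67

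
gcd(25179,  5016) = 33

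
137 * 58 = 7946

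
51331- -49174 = 100505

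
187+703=890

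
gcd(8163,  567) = 9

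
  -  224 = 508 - 732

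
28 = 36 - 8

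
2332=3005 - 673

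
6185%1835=680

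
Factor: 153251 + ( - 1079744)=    - 926493 = - 3^1*53^1*5827^1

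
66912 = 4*16728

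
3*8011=24033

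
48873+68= 48941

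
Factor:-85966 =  -2^1*53^1*811^1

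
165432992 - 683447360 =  - 518014368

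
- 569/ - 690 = 569/690= 0.82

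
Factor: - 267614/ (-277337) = 2^1*17^2*599^( - 1 ) = 578/599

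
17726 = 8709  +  9017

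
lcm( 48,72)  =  144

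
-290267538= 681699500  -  971967038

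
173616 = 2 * 86808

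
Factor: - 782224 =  - 2^4*48889^1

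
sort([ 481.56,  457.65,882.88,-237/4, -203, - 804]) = [ - 804, - 203, - 237/4, 457.65, 481.56, 882.88]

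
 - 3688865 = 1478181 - 5167046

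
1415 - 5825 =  - 4410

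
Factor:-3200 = - 2^7 * 5^2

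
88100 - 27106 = 60994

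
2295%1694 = 601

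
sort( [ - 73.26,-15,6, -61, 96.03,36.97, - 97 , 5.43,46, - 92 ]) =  [ - 97, - 92, - 73.26,-61, - 15, 5.43,6,36.97,46,96.03 ] 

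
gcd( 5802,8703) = 2901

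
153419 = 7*21917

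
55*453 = 24915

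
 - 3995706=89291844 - 93287550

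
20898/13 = 1607+ 7/13 =1607.54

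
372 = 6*62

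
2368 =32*74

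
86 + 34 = 120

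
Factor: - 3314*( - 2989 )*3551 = 35174593846 = 2^1*7^2*53^1*61^1*67^1*1657^1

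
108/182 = 54/91 = 0.59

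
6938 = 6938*1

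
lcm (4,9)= 36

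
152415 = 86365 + 66050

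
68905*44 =3031820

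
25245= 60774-35529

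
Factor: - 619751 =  - 11^1*103^1 * 547^1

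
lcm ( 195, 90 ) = 1170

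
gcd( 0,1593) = 1593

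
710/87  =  8+14/87 = 8.16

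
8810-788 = 8022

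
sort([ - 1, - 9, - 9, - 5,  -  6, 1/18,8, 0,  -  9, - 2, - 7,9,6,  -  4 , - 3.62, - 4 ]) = [ - 9, - 9, - 9,  -  7, - 6, - 5,  -  4, - 4, - 3.62, - 2, -1,0, 1/18, 6, 8, 9 ] 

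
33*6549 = 216117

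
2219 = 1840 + 379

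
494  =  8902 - 8408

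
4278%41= 14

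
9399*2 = 18798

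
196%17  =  9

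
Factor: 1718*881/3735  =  1513558/3735=2^1*3^(-2)*  5^(-1)*83^( - 1)* 859^1*881^1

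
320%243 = 77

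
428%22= 10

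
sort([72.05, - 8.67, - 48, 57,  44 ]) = [ - 48 , - 8.67, 44, 57,72.05 ] 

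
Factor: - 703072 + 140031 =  - 563041 = - 563041^1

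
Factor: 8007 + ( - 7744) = 263 = 263^1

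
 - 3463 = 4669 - 8132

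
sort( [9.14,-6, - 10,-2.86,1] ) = [- 10,-6,  -  2.86, 1,9.14] 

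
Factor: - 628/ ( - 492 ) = 3^( - 1 )* 41^( - 1 )*157^1 = 157/123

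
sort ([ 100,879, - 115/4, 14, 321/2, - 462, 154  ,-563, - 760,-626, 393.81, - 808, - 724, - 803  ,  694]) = [ - 808, - 803 ,- 760 ,-724, - 626, - 563 , - 462, - 115/4, 14,100, 154, 321/2, 393.81,694, 879]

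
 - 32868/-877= 32868/877 =37.48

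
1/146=1/146 = 0.01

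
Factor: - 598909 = - 59^1*10151^1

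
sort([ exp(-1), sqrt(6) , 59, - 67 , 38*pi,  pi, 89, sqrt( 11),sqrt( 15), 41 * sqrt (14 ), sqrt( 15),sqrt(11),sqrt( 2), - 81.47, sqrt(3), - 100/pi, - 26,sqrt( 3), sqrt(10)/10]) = [ - 81.47, - 67, - 100/pi, - 26,sqrt( 10) /10, exp( - 1),sqrt( 2 ), sqrt( 3 ),sqrt(3 ), sqrt( 6 ),pi, sqrt( 11 ), sqrt (11), sqrt( 15 ), sqrt( 15),  59,89, 38*pi, 41*sqrt( 14 ) ]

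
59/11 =59/11 = 5.36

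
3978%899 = 382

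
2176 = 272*8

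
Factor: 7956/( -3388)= - 1989/847  =  - 3^2*7^(-1 )*11^( - 2)*13^1*17^1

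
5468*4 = 21872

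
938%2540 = 938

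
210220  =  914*230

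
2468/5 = 2468/5  =  493.60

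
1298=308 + 990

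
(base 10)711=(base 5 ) 10321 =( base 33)li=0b1011000111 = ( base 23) 17L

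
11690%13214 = 11690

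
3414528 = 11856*288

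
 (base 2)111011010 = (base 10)474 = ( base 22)lc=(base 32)EQ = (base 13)2a6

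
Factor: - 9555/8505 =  - 3^( - 4)*7^1 * 13^1 = - 91/81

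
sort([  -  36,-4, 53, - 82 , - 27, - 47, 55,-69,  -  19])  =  [ - 82,-69,- 47, - 36, - 27,-19, - 4, 53,55] 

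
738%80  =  18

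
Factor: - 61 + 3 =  - 2^1*29^1 =- 58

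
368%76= 64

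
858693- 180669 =678024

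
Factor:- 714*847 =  - 604758 = - 2^1*3^1*7^2*11^2*17^1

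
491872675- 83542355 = 408330320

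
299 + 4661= 4960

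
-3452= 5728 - 9180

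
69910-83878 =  - 13968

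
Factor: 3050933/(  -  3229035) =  -3^( - 1 )*5^( - 1)*41^1 * 61^( - 1)* 3529^( - 1)*74413^1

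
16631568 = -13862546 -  - 30494114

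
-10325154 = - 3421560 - 6903594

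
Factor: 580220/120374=2^1*5^1*67^1 * 139^(  -  1) = 670/139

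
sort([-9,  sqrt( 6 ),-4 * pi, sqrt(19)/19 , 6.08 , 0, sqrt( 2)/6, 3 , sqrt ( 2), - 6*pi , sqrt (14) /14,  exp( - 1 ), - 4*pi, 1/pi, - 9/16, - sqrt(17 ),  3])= [-6* pi, - 4 * pi, - 4*pi, - 9, - sqrt( 17 ), - 9/16,0,  sqrt(19)/19, sqrt(2)/6,sqrt( 14)/14,  1/pi,exp ( - 1 ), sqrt ( 2), sqrt( 6), 3 , 3,6.08 ] 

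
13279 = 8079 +5200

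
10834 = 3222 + 7612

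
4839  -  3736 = 1103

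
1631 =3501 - 1870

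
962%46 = 42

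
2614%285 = 49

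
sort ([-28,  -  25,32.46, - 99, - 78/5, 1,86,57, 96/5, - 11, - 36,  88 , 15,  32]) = [ - 99,-36,  -  28,  -  25, - 78/5,  -  11,  1,15, 96/5,32,32.46,  57 , 86, 88 ] 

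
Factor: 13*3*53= 3^1*13^1*53^1=2067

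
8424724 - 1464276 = 6960448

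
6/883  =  6/883 = 0.01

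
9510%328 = 326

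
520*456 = 237120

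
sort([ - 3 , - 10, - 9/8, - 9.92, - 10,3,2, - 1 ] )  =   [ - 10 , - 10,-9.92, - 3, - 9/8 , - 1,2 , 3 ] 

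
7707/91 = 1101/13 = 84.69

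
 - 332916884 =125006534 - 457923418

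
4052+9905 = 13957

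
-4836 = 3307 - 8143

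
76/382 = 38/191 = 0.20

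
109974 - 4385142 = -4275168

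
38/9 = 4 + 2/9 = 4.22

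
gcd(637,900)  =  1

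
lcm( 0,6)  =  0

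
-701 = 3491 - 4192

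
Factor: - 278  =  -2^1*139^1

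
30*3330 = 99900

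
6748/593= 11 +225/593=11.38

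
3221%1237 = 747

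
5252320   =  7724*680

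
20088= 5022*4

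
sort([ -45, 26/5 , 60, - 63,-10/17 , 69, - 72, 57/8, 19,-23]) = [ - 72,  -  63, -45, - 23, - 10/17,26/5, 57/8,  19, 60, 69]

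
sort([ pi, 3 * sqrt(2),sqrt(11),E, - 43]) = [-43, E , pi,sqrt( 11 ),3  *sqrt( 2) ] 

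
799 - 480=319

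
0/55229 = 0 = 0.00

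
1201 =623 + 578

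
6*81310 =487860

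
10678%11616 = 10678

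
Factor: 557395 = 5^1*  41^1*2719^1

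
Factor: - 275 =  -5^2*11^1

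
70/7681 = 70/7681  =  0.01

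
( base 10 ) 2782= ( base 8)5336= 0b101011011110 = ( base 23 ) 55m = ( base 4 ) 223132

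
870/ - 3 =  - 290/1 = - 290.00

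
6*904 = 5424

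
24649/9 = 2738+7/9 = 2738.78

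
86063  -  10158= 75905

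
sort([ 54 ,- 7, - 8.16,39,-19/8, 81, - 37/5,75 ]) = [  -  8.16, - 37/5, - 7, - 19/8,39,54,75,81 ] 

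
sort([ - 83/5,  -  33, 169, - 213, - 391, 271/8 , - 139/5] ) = [-391, - 213,  -  33, - 139/5, - 83/5, 271/8,  169]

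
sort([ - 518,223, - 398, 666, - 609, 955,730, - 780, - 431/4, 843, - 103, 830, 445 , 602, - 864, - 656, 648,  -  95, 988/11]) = [ - 864,-780, - 656, - 609, - 518,- 398, - 431/4, - 103, - 95, 988/11, 223, 445, 602 , 648, 666 , 730, 830,843, 955]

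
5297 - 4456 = 841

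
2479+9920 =12399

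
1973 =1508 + 465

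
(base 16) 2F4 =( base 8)1364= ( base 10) 756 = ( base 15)356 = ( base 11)628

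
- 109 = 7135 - 7244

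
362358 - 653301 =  - 290943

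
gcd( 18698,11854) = 2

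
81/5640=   27/1880= 0.01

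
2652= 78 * 34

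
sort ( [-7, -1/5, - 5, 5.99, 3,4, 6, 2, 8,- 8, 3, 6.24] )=[ - 8, - 7,  -  5 , - 1/5, 2, 3,3,4, 5.99, 6, 6.24,  8] 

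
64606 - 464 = 64142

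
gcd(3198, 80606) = 82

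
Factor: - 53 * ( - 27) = 3^3*53^1=1431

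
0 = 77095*0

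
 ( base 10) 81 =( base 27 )30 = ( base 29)2N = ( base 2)1010001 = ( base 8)121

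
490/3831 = 490/3831 = 0.13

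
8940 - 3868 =5072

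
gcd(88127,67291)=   1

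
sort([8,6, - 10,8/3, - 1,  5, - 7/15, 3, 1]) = [ - 10,-1, - 7/15, 1,8/3,3, 5,6, 8]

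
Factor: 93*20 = 1860=2^2 * 3^1*5^1*31^1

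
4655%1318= 701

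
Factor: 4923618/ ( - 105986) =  - 3^1 * 7^2 * 197^( - 1)*269^( - 1)*16747^1 = - 2461809/52993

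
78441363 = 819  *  95777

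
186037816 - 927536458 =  - 741498642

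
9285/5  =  1857 =1857.00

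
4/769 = 4/769 = 0.01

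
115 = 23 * 5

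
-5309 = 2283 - 7592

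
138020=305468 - 167448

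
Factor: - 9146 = -2^1*17^1*269^1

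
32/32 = 1 = 1.00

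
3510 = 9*390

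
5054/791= 6+44/113 =6.39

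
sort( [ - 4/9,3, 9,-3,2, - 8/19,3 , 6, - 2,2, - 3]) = [-3, - 3, - 2, - 4/9, - 8/19,2,2, 3,3,6,9] 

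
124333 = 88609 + 35724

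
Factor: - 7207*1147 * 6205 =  - 5^1* 17^1 * 31^1 * 37^1 * 73^1*7207^1 = - 51293191945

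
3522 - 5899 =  - 2377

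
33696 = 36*936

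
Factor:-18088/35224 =- 19/37  =  - 19^1 * 37^( - 1) 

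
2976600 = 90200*33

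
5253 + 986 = 6239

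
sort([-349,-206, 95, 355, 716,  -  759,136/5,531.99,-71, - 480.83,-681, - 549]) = [ - 759,-681, - 549  , - 480.83, - 349,  -  206, - 71 , 136/5, 95,355,531.99, 716 ] 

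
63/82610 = 63/82610 = 0.00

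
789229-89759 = 699470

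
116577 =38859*3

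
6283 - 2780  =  3503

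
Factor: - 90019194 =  - 2^1 * 3^1* 23^1*47^1*13879^1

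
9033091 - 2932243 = 6100848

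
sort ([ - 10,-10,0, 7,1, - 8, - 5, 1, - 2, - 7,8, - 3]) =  [ - 10, - 10, - 8, - 7, - 5,-3, - 2,0, 1,1, 7,8]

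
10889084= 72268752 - 61379668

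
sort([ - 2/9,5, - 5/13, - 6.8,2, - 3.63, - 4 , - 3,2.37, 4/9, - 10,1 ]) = [ - 10, - 6.8,-4, - 3.63,-3, - 5/13, - 2/9, 4/9, 1,2,2.37,  5 ]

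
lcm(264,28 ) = 1848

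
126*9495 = 1196370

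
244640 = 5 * 48928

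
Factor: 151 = 151^1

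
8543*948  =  8098764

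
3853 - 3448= 405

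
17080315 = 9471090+7609225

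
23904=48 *498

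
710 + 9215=9925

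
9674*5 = 48370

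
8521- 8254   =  267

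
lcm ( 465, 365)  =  33945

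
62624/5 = 62624/5 =12524.80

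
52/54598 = 26/27299=0.00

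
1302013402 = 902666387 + 399347015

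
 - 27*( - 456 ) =12312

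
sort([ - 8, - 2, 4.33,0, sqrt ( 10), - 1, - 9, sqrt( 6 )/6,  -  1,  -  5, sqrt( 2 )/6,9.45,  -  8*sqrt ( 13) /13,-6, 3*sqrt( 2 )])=[  -  9,  -  8, - 6, - 5,  -  8 * sqrt(13)/13,-2, - 1 , - 1, 0,sqrt( 2)/6, sqrt( 6)/6,sqrt( 10 ) , 3*sqrt( 2),4.33, 9.45 ] 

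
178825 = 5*35765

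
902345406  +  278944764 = 1181290170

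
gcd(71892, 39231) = 9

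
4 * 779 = 3116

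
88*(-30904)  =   - 2719552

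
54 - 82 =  - 28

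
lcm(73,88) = 6424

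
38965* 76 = 2961340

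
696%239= 218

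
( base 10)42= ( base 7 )60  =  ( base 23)1J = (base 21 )20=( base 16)2a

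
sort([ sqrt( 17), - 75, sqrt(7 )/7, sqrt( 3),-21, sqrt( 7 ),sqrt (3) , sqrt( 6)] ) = [ - 75,  -  21, sqrt( 7)/7, sqrt( 3) , sqrt( 3 ), sqrt( 6 ), sqrt( 7), sqrt(17) ]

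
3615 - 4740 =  - 1125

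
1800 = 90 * 20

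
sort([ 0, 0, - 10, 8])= [-10, 0 , 0,8] 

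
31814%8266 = 7016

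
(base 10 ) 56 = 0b111000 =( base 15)3b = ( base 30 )1Q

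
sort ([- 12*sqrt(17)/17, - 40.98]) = [  -  40.98,-12*sqrt(17)/17 ]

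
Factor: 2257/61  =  37= 37^1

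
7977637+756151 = 8733788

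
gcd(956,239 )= 239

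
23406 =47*498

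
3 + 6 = 9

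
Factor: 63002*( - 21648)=-2^5* 3^1*11^1*17^2 * 41^1*109^1  =  -  1363867296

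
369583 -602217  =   - 232634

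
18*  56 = 1008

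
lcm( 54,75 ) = 1350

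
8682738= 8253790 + 428948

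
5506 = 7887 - 2381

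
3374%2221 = 1153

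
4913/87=56 + 41/87 = 56.47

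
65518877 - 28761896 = 36756981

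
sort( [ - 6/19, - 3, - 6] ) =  [-6,-3, - 6/19 ] 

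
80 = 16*5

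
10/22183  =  10/22183 =0.00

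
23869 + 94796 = 118665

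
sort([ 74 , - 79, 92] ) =[ - 79 , 74,92 ]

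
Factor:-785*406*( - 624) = 198875040 = 2^5*3^1*5^1*7^1*13^1*29^1*157^1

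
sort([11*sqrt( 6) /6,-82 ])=[-82,11*sqrt( 6 )/6 ]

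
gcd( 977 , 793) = 1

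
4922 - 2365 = 2557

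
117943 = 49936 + 68007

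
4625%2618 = 2007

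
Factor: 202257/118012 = 2^(-2 )*3^4*11^1*163^(-1 )*181^(  -  1 )*227^1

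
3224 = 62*52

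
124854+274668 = 399522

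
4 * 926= 3704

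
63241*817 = 51667897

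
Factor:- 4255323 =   -  3^1 * 43^1*32987^1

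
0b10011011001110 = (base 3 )111121221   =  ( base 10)9934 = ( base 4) 2123032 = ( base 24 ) h5m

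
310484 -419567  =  -109083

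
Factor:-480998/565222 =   -  17^1*43^1*859^ ( - 1 )   =  -731/859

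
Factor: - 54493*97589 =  - 23^1*4243^1*54493^1 = -  5317917377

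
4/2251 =4/2251 = 0.00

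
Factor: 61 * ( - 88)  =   - 5368=   - 2^3*11^1*61^1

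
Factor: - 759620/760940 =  - 37981/38047 = -19^1*1999^1*38047^( - 1)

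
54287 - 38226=16061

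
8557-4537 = 4020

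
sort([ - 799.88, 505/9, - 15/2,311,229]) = [ - 799.88,-15/2, 505/9, 229 , 311]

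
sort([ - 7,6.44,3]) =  [-7, 3, 6.44 ]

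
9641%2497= 2150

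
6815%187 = 83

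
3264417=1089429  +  2174988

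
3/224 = 3/224 = 0.01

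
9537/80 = 9537/80 = 119.21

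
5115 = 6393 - 1278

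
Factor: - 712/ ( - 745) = 2^3 * 5^( - 1)*89^1*149^(-1)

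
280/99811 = 280/99811 = 0.00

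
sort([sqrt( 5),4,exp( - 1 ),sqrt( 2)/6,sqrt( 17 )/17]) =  [sqrt (2 )/6,sqrt(17) /17, exp( - 1),sqrt(5), 4]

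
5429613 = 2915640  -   - 2513973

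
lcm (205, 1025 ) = 1025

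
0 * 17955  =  0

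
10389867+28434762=38824629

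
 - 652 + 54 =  - 598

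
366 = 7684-7318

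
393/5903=393/5903 = 0.07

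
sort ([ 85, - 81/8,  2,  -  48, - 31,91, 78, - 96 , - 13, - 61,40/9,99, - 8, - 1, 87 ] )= [ - 96,-61 , - 48, - 31, -13 , - 81/8, - 8, - 1, 2,  40/9 , 78 , 85, 87, 91,99]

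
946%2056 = 946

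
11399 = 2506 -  - 8893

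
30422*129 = 3924438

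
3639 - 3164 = 475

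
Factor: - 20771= -20771^1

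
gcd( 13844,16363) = 1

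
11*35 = 385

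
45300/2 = 22650= 22650.00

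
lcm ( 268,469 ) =1876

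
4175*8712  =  36372600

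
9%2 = 1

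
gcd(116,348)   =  116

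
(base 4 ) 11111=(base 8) 525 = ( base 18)10h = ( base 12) 245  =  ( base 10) 341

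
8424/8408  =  1 + 2/1051 = 1.00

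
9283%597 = 328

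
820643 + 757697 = 1578340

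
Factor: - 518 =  - 2^1*7^1*37^1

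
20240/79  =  20240/79 = 256.20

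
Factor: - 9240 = - 2^3*3^1*5^1*7^1*11^1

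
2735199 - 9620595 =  - 6885396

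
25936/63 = 411 + 43/63 = 411.68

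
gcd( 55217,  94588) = 1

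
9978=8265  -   - 1713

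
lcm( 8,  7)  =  56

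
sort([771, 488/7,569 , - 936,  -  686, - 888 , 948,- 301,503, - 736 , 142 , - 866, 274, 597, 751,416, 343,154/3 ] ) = [  -  936, - 888, -866, - 736, - 686, - 301,  154/3, 488/7,142 , 274,343,416,503,569,597,751 , 771,948 ] 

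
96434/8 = 48217/4 = 12054.25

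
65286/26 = 2511 = 2511.00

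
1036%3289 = 1036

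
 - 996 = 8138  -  9134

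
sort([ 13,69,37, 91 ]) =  [ 13 , 37,  69 , 91 ] 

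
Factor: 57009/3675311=3^1 * 31^1 *61^( - 1) * 613^1*60251^(-1) 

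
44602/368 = 121+37/184 = 121.20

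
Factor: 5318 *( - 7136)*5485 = -208151625280 = - 2^6*5^1*223^1*1097^1 * 2659^1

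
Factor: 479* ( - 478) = - 228962 = -  2^1 * 239^1*479^1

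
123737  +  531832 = 655569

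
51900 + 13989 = 65889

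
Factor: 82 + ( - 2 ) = 2^4*5^1= 80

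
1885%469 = 9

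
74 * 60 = 4440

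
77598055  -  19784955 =57813100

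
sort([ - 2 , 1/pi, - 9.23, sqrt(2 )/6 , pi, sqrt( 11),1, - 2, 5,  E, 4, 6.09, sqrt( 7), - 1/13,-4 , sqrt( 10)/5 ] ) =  [ - 9.23, - 4, - 2, - 2, - 1/13,sqrt( 2 ) /6, 1/pi, sqrt (10)/5,1,sqrt( 7), E, pi,sqrt( 11), 4, 5,6.09 ]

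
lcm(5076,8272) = 223344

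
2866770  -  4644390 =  - 1777620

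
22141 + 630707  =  652848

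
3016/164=18 + 16/41 = 18.39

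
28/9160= 7/2290= 0.00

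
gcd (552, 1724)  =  4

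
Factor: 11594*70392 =2^4 * 3^1*7^1*11^1*17^1*31^1 * 419^1 = 816124848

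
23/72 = 23/72 = 0.32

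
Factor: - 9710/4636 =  - 4855/2318 = - 2^ ( - 1) * 5^1 * 19^ (-1 ) *61^ ( - 1)*971^1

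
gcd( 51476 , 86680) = 4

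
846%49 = 13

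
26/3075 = 26/3075 = 0.01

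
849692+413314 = 1263006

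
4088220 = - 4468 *( - 915 ) 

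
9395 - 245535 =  - 236140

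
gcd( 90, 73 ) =1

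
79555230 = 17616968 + 61938262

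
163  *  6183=1007829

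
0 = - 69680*0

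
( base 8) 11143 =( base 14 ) 1a03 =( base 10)4707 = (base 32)4J3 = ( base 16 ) 1263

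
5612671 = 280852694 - 275240023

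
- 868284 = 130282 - 998566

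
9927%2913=1188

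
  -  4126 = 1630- 5756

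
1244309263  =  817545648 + 426763615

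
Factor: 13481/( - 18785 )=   -  5^( -1)*17^(-1)*61^1 = - 61/85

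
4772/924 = 5 + 38/231 =5.16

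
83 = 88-5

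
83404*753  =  62803212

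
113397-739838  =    -  626441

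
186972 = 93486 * 2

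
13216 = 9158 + 4058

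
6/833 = 6/833 = 0.01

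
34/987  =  34/987  =  0.03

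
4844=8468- 3624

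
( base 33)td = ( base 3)1022221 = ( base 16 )3CA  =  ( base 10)970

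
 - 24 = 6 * ( - 4)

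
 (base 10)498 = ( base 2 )111110010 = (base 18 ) 19C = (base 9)613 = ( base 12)356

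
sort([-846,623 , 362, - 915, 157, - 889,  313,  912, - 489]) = [-915,  -  889, - 846, - 489,157,  313,  362,623, 912 ] 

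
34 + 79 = 113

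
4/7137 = 4/7137 = 0.00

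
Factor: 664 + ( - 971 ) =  - 307 = - 307^1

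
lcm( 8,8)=8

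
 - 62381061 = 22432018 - 84813079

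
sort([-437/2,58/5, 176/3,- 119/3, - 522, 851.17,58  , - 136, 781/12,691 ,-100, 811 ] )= [ - 522, - 437/2, - 136,  -  100,-119/3, 58/5,58,176/3,781/12,691, 811,851.17] 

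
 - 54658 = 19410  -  74068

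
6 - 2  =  4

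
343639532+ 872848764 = 1216488296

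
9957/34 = 292 + 29/34 = 292.85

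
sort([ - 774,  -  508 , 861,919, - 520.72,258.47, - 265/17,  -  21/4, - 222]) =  [ - 774, - 520.72,-508, - 222 , -265/17, - 21/4, 258.47, 861, 919]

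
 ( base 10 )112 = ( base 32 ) 3G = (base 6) 304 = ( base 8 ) 160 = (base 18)64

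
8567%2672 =551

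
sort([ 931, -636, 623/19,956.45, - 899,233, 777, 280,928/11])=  [ - 899, - 636, 623/19, 928/11,233, 280,777, 931, 956.45 ] 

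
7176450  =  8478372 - 1301922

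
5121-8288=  - 3167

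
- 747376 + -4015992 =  - 4763368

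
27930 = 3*9310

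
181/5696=181/5696 = 0.03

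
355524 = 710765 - 355241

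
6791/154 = 6791/154 = 44.10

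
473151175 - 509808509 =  -36657334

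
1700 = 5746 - 4046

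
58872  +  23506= 82378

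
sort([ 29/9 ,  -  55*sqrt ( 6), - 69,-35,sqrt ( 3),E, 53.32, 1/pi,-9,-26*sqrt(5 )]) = [ - 55*sqrt( 6), - 69, - 26*sqrt( 5 ),  -  35, - 9,1/pi, sqrt ( 3 ),E,29/9,53.32 ] 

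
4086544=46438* 88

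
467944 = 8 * 58493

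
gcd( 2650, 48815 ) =5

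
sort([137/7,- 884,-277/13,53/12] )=[- 884, - 277/13, 53/12,  137/7] 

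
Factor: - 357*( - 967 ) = 3^1*7^1*  17^1 * 967^1 =345219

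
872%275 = 47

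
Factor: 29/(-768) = -2^( - 8 )*3^(-1 )*29^1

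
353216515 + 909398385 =1262614900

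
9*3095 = 27855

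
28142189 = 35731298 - 7589109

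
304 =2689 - 2385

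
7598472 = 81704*93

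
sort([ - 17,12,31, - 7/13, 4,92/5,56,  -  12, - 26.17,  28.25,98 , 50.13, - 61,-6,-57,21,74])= [ - 61,-57, - 26.17, - 17, - 12, - 6, - 7/13,4,12,92/5,21 , 28.25, 31,50.13, 56,74, 98] 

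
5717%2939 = 2778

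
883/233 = 883/233 = 3.79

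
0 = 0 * 835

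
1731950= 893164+838786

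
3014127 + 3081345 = 6095472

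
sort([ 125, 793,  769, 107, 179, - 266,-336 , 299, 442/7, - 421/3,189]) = [ - 336, - 266, - 421/3 , 442/7, 107, 125, 179, 189, 299, 769, 793 ]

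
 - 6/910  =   - 3/455 = - 0.01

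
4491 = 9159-4668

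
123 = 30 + 93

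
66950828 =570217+66380611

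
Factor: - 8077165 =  - 5^1*1615433^1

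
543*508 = 275844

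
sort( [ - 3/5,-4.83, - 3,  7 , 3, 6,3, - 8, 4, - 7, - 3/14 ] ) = [ - 8, - 7, - 4.83 , - 3,-3/5, - 3/14, 3, 3,4, 6, 7]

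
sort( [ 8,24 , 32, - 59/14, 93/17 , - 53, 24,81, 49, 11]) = [ - 53, - 59/14, 93/17, 8,  11, 24, 24,32, 49, 81] 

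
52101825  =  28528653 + 23573172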